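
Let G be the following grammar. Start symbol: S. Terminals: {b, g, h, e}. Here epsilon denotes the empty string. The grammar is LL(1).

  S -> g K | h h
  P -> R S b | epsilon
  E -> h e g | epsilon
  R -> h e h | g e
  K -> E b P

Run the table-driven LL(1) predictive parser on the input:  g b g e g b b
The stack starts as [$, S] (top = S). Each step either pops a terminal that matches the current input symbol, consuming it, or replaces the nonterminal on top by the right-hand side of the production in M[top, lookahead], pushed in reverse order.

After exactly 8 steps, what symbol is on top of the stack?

     Stack      Input            Action
  1  $ S        g b g e g b b $  expand S -> g K
  2  $ K g      g b g e g b b $  match g
  3  $ K        b g e g b b $    expand K -> E b P
  4  $ P b E    b g e g b b $    expand E -> epsilon
  5  $ P b      b g e g b b $    match b
  6  $ P        g e g b b $      expand P -> R S b
  7  $ b S R    g e g b b $      expand R -> g e
  8  $ b S e g  g e g b b $      match g
Stack after step 8: $ b S e (top = e).

e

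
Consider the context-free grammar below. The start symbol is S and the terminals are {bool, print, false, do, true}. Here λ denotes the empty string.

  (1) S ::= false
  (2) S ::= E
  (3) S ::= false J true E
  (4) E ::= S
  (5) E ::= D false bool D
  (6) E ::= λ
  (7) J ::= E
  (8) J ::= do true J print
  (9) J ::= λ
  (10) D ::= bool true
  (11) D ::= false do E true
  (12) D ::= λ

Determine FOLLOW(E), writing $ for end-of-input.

{$, print, true}

FIRST(D): from D::=bool true we get {bool}; from D::=false do E true we get {false}; from D::=λ we get {λ}. So FIRST(D) = {λ, bool, false}.
FIRST(S): from S::=false we get {false}; from S::=E we get {λ, bool, false}; from S::=false J true E we get {false}. So FIRST(S) = {λ, bool, false}.
FIRST(E): from E::=S we get {λ, bool, false}; from E::=D false bool D we get {bool, false}; from E::=λ we get {λ}. So FIRST(E) = {λ, bool, false}.
FIRST(J): from J::=E we get {λ, bool, false}; from J::=do true J print we get {do}; from J::=λ we get {λ}. So FIRST(J) = {λ, bool, do, false}.
FOLLOW(S) includes $ since S is the start symbol.
FOLLOW(J): in S::=false J true E, J is followed by true E with FIRST {true}; in J::=do true J print, J is followed by print with FIRST {print}. Thus FOLLOW(J) = {print, true}.
FOLLOW(S): in E::=S, the suffix after S is empty, so FOLLOW(S) ⊇ FOLLOW(E) = {$, print, true}. Thus FOLLOW(S) = {$, print, true}.
FOLLOW(E): in S::=E, the suffix after E is empty, so FOLLOW(E) ⊇ FOLLOW(S) = {$, print, true}; in S::=false J true E, the suffix after E is empty, so FOLLOW(E) ⊇ FOLLOW(S) = {$, print, true}; in J::=E, the suffix after E is empty, so FOLLOW(E) ⊇ FOLLOW(J) = {print, true}; in D::=false do E true, E is followed by true with FIRST {true}. Thus FOLLOW(E) = {$, print, true}.
FOLLOW(D): in E::=D false bool D (occurrence 1), D is followed by false bool D with FIRST {false}; in E::=D false bool D (occurrence 2), the suffix after D is empty, so FOLLOW(D) ⊇ FOLLOW(E) = {$, print, true}. Thus FOLLOW(D) = {$, false, print, true}.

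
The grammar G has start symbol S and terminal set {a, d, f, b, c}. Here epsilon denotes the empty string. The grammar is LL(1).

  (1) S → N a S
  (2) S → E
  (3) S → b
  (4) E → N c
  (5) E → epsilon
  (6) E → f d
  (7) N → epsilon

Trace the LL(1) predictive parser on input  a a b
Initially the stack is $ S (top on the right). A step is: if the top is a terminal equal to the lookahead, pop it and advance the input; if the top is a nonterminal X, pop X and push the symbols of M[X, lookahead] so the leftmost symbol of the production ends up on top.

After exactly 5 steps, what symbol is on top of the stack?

a

     Stack    Input    Action
  1  $ S      a a b $  expand S → N a S
  2  $ S a N  a a b $  expand N → epsilon
  3  $ S a    a a b $  match a
  4  $ S      a b $    expand S → N a S
  5  $ S a N  a b $    expand N → epsilon
Stack after step 5: $ S a (top = a).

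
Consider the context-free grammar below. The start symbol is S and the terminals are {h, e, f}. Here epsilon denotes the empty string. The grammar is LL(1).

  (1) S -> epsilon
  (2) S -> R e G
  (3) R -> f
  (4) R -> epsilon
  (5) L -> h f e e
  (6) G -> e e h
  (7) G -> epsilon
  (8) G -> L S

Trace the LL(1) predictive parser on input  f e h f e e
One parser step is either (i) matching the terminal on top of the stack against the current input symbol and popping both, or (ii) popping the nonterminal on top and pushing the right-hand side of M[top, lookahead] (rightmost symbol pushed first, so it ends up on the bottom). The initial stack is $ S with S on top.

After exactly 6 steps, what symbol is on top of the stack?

step 1: stack=$ S  input=f e h f e e $  — expand S -> R e G
step 2: stack=$ G e R  input=f e h f e e $  — expand R -> f
step 3: stack=$ G e f  input=f e h f e e $  — match f
step 4: stack=$ G e  input=e h f e e $  — match e
step 5: stack=$ G  input=h f e e $  — expand G -> L S
step 6: stack=$ S L  input=h f e e $  — expand L -> h f e e
Stack after step 6: $ S e e f h (top = h).

h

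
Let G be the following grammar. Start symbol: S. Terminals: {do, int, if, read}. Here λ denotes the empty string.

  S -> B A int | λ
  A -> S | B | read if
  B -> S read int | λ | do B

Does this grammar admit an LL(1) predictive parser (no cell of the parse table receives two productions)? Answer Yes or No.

No

FIRST(S) = {λ, do, int, read}
FIRST(A) = {λ, do, int, read}
FIRST(B) = {λ, do, int, read}
FOLLOW(S) = {$, int, read}
FOLLOW(A) = {int}
FOLLOW(B) = {do, int, read}
Cell M[A, do] receives both A -> S and A -> B — the grammar is not LL(1).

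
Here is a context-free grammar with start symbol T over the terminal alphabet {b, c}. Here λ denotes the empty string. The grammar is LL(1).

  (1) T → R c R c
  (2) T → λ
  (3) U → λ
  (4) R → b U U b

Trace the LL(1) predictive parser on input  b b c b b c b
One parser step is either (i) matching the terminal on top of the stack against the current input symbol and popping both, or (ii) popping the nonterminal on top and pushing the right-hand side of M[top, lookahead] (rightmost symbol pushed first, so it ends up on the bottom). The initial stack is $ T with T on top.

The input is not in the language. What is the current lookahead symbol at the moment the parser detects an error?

b

      Stack            Input            Action
   1  $ T              b b c b b c b $  expand T → R c R c
   2  $ c R c R        b b c b b c b $  expand R → b U U b
   3  $ c R c b U U b  b b c b b c b $  match b
   4  $ c R c b U U    b c b b c b $    expand U → λ
   5  $ c R c b U      b c b b c b $    expand U → λ
   6  $ c R c b        b c b b c b $    match b
   7  $ c R c          c b b c b $      match c
   8  $ c R            b b c b $        expand R → b U U b
   9  $ c b U U b      b b c b $        match b
  10  $ c b U U        b c b $          expand U → λ
  11  $ c b U          b c b $          expand U → λ
  12  $ c b            b c b $          match b
  13  $ c              c b $            match c
  14  $                b $              error: stack empty but input remains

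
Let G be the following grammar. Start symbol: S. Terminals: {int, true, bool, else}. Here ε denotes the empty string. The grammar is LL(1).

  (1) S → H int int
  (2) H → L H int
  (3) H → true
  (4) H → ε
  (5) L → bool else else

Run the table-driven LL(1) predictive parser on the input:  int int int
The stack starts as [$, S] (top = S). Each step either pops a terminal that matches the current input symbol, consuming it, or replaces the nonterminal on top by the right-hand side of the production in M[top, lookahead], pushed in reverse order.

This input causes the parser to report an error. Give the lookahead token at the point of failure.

int

     Stack        Input          Action
  1  $ S          int int int $  expand S → H int int
  2  $ int int H  int int int $  expand H → ε
  3  $ int int    int int int $  match int
  4  $ int        int int $      match int
  5  $            int $          error: stack empty but input remains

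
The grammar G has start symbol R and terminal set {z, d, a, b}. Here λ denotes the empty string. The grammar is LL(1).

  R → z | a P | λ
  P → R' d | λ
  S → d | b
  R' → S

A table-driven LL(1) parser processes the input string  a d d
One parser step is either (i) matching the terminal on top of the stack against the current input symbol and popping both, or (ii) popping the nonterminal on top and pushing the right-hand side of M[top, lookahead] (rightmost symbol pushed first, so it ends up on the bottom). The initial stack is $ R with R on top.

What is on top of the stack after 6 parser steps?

d

     Stack   Input    Action
  1  $ R     a d d $  expand R → a P
  2  $ P a   a d d $  match a
  3  $ P     d d $    expand P → R' d
  4  $ d R'  d d $    expand R' → S
  5  $ d S   d d $    expand S → d
  6  $ d d   d d $    match d
Stack after step 6: $ d (top = d).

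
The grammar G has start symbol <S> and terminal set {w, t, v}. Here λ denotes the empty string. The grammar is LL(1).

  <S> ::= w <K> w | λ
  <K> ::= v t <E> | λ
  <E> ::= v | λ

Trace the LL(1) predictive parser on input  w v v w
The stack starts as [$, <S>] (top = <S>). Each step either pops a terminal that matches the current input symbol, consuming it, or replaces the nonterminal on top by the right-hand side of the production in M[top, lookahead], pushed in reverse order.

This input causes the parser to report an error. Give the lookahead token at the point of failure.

v

step 1: stack=$ <S>  input=w v v w $  — expand <S> ::= w <K> w
step 2: stack=$ w <K> w  input=w v v w $  — match w
step 3: stack=$ w <K>  input=v v w $  — expand <K> ::= v t <E>
step 4: stack=$ w <E> t v  input=v v w $  — match v
step 5: stack=$ w <E> t  input=v w $  — error: top is terminal t but lookahead is v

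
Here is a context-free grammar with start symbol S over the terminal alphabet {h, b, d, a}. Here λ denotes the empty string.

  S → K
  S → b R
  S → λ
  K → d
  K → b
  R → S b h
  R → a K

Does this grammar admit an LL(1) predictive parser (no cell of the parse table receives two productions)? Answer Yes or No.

No

FIRST(S) = {λ, b, d}
FIRST(K) = {b, d}
FIRST(R) = {a, b, d}
FOLLOW(S) = {$, b}
FOLLOW(K) = {$, b}
FOLLOW(R) = {$, b}
Cell M[S, b] receives both S → K and S → b R and S → λ — the grammar is not LL(1).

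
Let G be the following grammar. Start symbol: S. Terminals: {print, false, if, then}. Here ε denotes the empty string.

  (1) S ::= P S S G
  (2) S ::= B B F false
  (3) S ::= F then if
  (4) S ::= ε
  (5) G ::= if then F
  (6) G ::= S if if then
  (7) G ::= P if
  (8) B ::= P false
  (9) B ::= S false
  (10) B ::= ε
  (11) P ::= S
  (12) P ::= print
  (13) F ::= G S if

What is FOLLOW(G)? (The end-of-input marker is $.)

FIRST(S): from S::=P S S G we get {false, if, print}; from S::=B B F false we get {false, if, print}; from S::=F then if we get {false, if, print}; from S::=ε we get {ε}. So FIRST(S) = {ε, false, if, print}.
FIRST(P): from P::=S we get {ε, false, if, print}; from P::=print we get {print}. So FIRST(P) = {ε, false, if, print}.
FIRST(G): from G::=if then F we get {if}; from G::=S if if then we get {false, if, print}; from G::=P if we get {false, if, print}. So FIRST(G) = {false, if, print}.
FIRST(B): from B::=P false we get {false, if, print}; from B::=S false we get {false, if, print}; from B::=ε we get {ε}. So FIRST(B) = {ε, false, if, print}.
FIRST(F): from F::=G S if we get {false, if, print}. So FIRST(F) = {false, if, print}.
FOLLOW(S) includes $ since S is the start symbol.
FOLLOW(B): in S::=B B F false (occurrence 1), B is followed by B F false with FIRST {false, if, print}; in S::=B B F false (occurrence 2), B is followed by F false with FIRST {false, if, print}. Thus FOLLOW(B) = {false, if, print}.
FOLLOW(P): in S::=P S S G, P is followed by S S G with FIRST {false, if, print}; in G::=P if, P is followed by if with FIRST {if}; in B::=P false, P is followed by false with FIRST {false}. Thus FOLLOW(P) = {false, if, print}.
FOLLOW(S): in S::=P S S G (occurrence 1), S is followed by S G with FIRST {false, if, print}; in S::=P S S G (occurrence 2), S is followed by G with FIRST {false, if, print}; in G::=S if if then, S is followed by if if then with FIRST {if}; in B::=S false, S is followed by false with FIRST {false}; in P::=S, the suffix after S is empty, so FOLLOW(S) ⊇ FOLLOW(P) = {false, if, print}; in F::=G S if, S is followed by if with FIRST {if}. Thus FOLLOW(S) = {$, false, if, print}.
FOLLOW(G): in S::=P S S G, the suffix after G is empty, so FOLLOW(G) ⊇ FOLLOW(S) = {$, false, if, print}; in F::=G S if, G is followed by S if with FIRST {false, if, print}. Thus FOLLOW(G) = {$, false, if, print}.
FOLLOW(F): in S::=B B F false, F is followed by false with FIRST {false}; in S::=F then if, F is followed by then if with FIRST {then}; in G::=if then F, the suffix after F is empty, so FOLLOW(F) ⊇ FOLLOW(G) = {$, false, if, print}. Thus FOLLOW(F) = {$, false, if, print, then}.

{$, false, if, print}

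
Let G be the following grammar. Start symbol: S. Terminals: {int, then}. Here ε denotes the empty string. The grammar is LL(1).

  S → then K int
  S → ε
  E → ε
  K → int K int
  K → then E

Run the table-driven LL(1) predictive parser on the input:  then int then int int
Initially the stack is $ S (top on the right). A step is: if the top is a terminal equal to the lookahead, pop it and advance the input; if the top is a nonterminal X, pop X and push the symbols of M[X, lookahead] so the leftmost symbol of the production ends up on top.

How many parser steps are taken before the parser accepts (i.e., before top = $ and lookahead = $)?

9

step 1: stack=$ S  input=then int then int int $  — expand S → then K int
step 2: stack=$ int K then  input=then int then int int $  — match then
step 3: stack=$ int K  input=int then int int $  — expand K → int K int
step 4: stack=$ int int K int  input=int then int int $  — match int
step 5: stack=$ int int K  input=then int int $  — expand K → then E
step 6: stack=$ int int E then  input=then int int $  — match then
step 7: stack=$ int int E  input=int int $  — expand E → ε
step 8: stack=$ int int  input=int int $  — match int
step 9: stack=$ int  input=int $  — match int
Accept reached after 9 steps.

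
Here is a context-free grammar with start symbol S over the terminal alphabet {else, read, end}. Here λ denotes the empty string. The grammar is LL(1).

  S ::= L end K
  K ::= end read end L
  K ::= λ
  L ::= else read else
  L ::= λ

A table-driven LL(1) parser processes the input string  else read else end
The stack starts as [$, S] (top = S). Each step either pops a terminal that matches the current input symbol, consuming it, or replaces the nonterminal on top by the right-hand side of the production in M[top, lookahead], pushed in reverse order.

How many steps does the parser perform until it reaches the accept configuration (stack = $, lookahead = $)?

7

     Stack                   Input                 Action
  1  $ S                     else read else end $  expand S ::= L end K
  2  $ K end L               else read else end $  expand L ::= else read else
  3  $ K end else read else  else read else end $  match else
  4  $ K end else read       read else end $       match read
  5  $ K end else            else end $            match else
  6  $ K end                 end $                 match end
  7  $ K                     $                     expand K ::= λ
Accept reached after 7 steps.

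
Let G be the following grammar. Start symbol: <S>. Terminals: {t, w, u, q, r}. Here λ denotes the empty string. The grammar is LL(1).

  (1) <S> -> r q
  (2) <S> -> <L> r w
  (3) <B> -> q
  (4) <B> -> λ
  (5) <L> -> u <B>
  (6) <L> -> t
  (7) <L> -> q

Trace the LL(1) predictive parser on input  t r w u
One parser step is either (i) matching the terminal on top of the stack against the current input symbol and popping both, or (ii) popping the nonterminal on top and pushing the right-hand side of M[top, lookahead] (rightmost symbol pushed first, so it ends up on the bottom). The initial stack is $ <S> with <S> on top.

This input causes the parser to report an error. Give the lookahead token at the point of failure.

u

     Stack      Input      Action
  1  $ <S>      t r w u $  expand <S> -> <L> r w
  2  $ w r <L>  t r w u $  expand <L> -> t
  3  $ w r t    t r w u $  match t
  4  $ w r      r w u $    match r
  5  $ w        w u $      match w
  6  $          u $        error: stack empty but input remains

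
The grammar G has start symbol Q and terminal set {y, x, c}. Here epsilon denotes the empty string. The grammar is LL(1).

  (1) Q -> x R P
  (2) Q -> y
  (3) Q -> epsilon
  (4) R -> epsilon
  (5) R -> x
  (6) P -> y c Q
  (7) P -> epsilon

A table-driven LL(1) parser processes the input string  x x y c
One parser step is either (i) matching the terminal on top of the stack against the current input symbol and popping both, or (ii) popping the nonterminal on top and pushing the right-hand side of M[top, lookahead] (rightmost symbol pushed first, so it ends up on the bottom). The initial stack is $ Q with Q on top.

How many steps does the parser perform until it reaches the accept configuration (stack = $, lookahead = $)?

     Stack    Input      Action
  1  $ Q      x x y c $  expand Q -> x R P
  2  $ P R x  x x y c $  match x
  3  $ P R    x y c $    expand R -> x
  4  $ P x    x y c $    match x
  5  $ P      y c $      expand P -> y c Q
  6  $ Q c y  y c $      match y
  7  $ Q c    c $        match c
  8  $ Q      $          expand Q -> epsilon
Accept reached after 8 steps.

8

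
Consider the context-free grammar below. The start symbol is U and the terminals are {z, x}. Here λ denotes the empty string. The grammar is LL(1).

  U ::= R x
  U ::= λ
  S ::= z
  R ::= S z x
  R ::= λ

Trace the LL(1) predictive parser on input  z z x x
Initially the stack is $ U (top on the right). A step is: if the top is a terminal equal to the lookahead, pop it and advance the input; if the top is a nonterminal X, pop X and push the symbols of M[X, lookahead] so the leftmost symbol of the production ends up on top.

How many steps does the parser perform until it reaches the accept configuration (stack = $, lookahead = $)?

7

step 1: stack=$ U  input=z z x x $  — expand U ::= R x
step 2: stack=$ x R  input=z z x x $  — expand R ::= S z x
step 3: stack=$ x x z S  input=z z x x $  — expand S ::= z
step 4: stack=$ x x z z  input=z z x x $  — match z
step 5: stack=$ x x z  input=z x x $  — match z
step 6: stack=$ x x  input=x x $  — match x
step 7: stack=$ x  input=x $  — match x
Accept reached after 7 steps.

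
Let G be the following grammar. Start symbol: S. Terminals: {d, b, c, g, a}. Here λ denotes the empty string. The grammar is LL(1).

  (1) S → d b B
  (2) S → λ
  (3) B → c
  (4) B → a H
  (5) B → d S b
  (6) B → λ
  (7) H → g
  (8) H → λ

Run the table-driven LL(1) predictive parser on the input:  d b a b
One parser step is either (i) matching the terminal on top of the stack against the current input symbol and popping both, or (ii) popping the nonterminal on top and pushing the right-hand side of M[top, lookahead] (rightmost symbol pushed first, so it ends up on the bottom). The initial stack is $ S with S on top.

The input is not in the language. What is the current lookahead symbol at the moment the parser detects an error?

b

     Stack    Input      Action
  1  $ S      d b a b $  expand S → d b B
  2  $ B b d  d b a b $  match d
  3  $ B b    b a b $    match b
  4  $ B      a b $      expand B → a H
  5  $ H a    a b $      match a
  6  $ H      b $        expand H → λ
  7  $        b $        error: stack empty but input remains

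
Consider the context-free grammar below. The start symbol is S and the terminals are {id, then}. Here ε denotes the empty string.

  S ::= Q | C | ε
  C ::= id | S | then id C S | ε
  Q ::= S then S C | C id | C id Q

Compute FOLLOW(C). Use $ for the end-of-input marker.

{$, id, then}

FIRST(S) = {ε, id, then}  (via Q, C)
FIRST(C) = {ε, id, then}  (via S)
FIRST(Q) = {id, then}  (via S then S C, C id, C id Q)
FOLLOW(S) includes $ since S is the start symbol.
FOLLOW(S): in C::=S, the suffix after S is empty, so FOLLOW(S) ⊇ FOLLOW(C) = {$, id, then}; in C::=then id C S, the suffix after S is empty, so FOLLOW(S) ⊇ FOLLOW(C) = {$, id, then}; in Q::=S then S C (occurrence 1), S is followed by then S C with FIRST {then}; in Q::=S then S C (occurrence 2), S is followed by C with FIRST {ε, id, then}; in Q::=S then S C (occurrence 2), the suffix after S is nullable, so FOLLOW(S) ⊇ FOLLOW(Q) = {$, id, then}. Thus FOLLOW(S) = {$, id, then}.
FOLLOW(Q): in S::=Q, the suffix after Q is empty, so FOLLOW(Q) ⊇ FOLLOW(S) = {$, id, then}; in Q::=C id Q, the suffix after Q is empty (adds nothing new). Thus FOLLOW(Q) = {$, id, then}.
FOLLOW(C): in S::=C, the suffix after C is empty, so FOLLOW(C) ⊇ FOLLOW(S) = {$, id, then}; in C::=then id C S, C is followed by S with FIRST {ε, id, then}; in C::=then id C S, the suffix after C is nullable (adds nothing new); in Q::=S then S C, the suffix after C is empty, so FOLLOW(C) ⊇ FOLLOW(Q) = {$, id, then}; in Q::=C id, C is followed by id with FIRST {id}; in Q::=C id Q, C is followed by id Q with FIRST {id}. Thus FOLLOW(C) = {$, id, then}.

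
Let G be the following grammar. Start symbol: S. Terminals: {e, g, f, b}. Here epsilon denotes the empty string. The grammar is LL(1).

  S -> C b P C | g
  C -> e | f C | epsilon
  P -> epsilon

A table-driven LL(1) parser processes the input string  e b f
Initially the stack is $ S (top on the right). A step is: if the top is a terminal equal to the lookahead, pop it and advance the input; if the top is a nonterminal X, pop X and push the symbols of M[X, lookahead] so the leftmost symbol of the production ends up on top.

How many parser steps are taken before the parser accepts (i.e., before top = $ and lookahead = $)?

     Stack      Input    Action
  1  $ S        e b f $  expand S -> C b P C
  2  $ C P b C  e b f $  expand C -> e
  3  $ C P b e  e b f $  match e
  4  $ C P b    b f $    match b
  5  $ C P      f $      expand P -> epsilon
  6  $ C        f $      expand C -> f C
  7  $ C f      f $      match f
  8  $ C        $        expand C -> epsilon
Accept reached after 8 steps.

8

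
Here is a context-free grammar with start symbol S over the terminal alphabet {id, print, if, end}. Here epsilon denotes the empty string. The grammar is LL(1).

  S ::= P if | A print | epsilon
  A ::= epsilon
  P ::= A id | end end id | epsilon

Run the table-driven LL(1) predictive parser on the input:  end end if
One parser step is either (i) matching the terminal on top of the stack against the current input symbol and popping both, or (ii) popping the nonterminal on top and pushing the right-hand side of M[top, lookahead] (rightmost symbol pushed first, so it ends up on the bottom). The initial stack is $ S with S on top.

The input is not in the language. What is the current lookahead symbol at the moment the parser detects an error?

if

step 1: stack=$ S  input=end end if $  — expand S ::= P if
step 2: stack=$ if P  input=end end if $  — expand P ::= end end id
step 3: stack=$ if id end end  input=end end if $  — match end
step 4: stack=$ if id end  input=end if $  — match end
step 5: stack=$ if id  input=if $  — error: top is terminal id but lookahead is if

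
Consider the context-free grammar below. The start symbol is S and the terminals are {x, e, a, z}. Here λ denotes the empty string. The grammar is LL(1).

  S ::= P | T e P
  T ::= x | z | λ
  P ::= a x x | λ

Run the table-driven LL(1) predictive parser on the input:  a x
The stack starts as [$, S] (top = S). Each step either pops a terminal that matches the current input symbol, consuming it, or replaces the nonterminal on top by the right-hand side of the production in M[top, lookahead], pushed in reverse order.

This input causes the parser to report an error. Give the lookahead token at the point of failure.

$

     Stack    Input  Action
  1  $ S      a x $  expand S ::= P
  2  $ P      a x $  expand P ::= a x x
  3  $ x x a  a x $  match a
  4  $ x x    x $    match x
  5  $ x      $      error: top is terminal x but lookahead is $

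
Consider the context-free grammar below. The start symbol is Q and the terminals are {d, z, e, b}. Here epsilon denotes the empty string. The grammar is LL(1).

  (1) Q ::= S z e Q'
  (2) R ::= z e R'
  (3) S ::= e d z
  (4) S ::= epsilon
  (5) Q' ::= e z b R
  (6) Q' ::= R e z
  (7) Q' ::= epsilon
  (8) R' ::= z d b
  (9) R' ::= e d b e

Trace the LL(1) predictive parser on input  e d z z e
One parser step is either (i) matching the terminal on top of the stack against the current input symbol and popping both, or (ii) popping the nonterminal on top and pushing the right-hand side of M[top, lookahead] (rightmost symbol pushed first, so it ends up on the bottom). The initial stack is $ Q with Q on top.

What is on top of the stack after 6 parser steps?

step 1: stack=$ Q  input=e d z z e $  — expand Q ::= S z e Q'
step 2: stack=$ Q' e z S  input=e d z z e $  — expand S ::= e d z
step 3: stack=$ Q' e z z d e  input=e d z z e $  — match e
step 4: stack=$ Q' e z z d  input=d z z e $  — match d
step 5: stack=$ Q' e z z  input=z z e $  — match z
step 6: stack=$ Q' e z  input=z e $  — match z
Stack after step 6: $ Q' e (top = e).

e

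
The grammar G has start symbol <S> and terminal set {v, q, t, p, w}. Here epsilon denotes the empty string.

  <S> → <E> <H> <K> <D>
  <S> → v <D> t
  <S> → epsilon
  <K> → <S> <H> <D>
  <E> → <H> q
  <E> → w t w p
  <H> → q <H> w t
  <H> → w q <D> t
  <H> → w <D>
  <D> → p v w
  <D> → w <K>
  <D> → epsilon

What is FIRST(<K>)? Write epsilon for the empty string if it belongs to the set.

FIRST(<H>): from <H>→q <H> w t we get {q}; from <H>→w q <D> t we get {w}; from <H>→w <D> we get {w}. So FIRST(<H>) = {q, w}.
FIRST(<D>): from <D>→p v w we get {p}; from <D>→w <K> we get {w}; from <D>→epsilon we get {epsilon}. So FIRST(<D>) = {epsilon, p, w}.
FIRST(<E>): from <E>→<H> q we get {q, w}; from <E>→w t w p we get {w}. So FIRST(<E>) = {q, w}.
FIRST(<S>): from <S>→<E> <H> <K> <D> we get {q, w}; from <S>→v <D> t we get {v}; from <S>→epsilon we get {epsilon}. So FIRST(<S>) = {epsilon, q, v, w}.
FIRST(<K>): from <K>→<S> <H> <D> we get {q, v, w}. So FIRST(<K>) = {q, v, w}.

{q, v, w}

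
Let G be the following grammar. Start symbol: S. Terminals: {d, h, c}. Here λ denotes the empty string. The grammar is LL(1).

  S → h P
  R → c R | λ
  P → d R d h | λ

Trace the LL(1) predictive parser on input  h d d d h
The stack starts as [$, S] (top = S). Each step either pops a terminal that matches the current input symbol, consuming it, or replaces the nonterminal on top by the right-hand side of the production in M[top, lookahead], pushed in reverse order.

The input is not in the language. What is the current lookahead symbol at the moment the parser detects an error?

d

     Stack      Input        Action
  1  $ S        h d d d h $  expand S → h P
  2  $ P h      h d d d h $  match h
  3  $ P        d d d h $    expand P → d R d h
  4  $ h d R d  d d d h $    match d
  5  $ h d R    d d h $      expand R → λ
  6  $ h d      d d h $      match d
  7  $ h        d h $        error: top is terminal h but lookahead is d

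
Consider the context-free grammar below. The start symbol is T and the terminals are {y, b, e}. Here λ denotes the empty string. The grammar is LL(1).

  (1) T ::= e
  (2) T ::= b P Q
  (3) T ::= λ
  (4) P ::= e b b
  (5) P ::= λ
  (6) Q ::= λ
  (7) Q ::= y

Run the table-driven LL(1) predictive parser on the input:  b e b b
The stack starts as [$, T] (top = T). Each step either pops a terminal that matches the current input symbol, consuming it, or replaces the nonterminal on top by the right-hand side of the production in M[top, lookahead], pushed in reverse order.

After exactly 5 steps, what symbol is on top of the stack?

b

     Stack      Input      Action
  1  $ T        b e b b $  expand T ::= b P Q
  2  $ Q P b    b e b b $  match b
  3  $ Q P      e b b $    expand P ::= e b b
  4  $ Q b b e  e b b $    match e
  5  $ Q b b    b b $      match b
Stack after step 5: $ Q b (top = b).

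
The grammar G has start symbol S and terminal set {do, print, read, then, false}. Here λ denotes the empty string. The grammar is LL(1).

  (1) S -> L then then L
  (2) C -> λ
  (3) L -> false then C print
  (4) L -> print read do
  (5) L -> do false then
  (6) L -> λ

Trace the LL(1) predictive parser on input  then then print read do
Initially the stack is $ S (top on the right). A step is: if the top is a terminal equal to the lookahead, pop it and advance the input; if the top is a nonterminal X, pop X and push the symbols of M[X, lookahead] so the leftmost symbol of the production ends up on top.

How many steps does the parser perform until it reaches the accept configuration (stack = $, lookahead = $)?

8

step 1: stack=$ S  input=then then print read do $  — expand S -> L then then L
step 2: stack=$ L then then L  input=then then print read do $  — expand L -> λ
step 3: stack=$ L then then  input=then then print read do $  — match then
step 4: stack=$ L then  input=then print read do $  — match then
step 5: stack=$ L  input=print read do $  — expand L -> print read do
step 6: stack=$ do read print  input=print read do $  — match print
step 7: stack=$ do read  input=read do $  — match read
step 8: stack=$ do  input=do $  — match do
Accept reached after 8 steps.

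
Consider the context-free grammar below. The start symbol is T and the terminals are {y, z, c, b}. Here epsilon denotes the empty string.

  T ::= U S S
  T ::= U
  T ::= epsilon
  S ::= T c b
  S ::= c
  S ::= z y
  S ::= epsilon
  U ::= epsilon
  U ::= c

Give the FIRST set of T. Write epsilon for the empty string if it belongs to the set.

{epsilon, c, z}

FIRST(U): from U::=epsilon we get {epsilon}; from U::=c we get {c}. So FIRST(U) = {epsilon, c}.
FIRST(T): from T::=U S S we get {epsilon, c, z}; from T::=U we get {epsilon, c}; from T::=epsilon we get {epsilon}. So FIRST(T) = {epsilon, c, z}.
FIRST(S): from S::=T c b we get {c, z}; from S::=c we get {c}; from S::=z y we get {z}; from S::=epsilon we get {epsilon}. So FIRST(S) = {epsilon, c, z}.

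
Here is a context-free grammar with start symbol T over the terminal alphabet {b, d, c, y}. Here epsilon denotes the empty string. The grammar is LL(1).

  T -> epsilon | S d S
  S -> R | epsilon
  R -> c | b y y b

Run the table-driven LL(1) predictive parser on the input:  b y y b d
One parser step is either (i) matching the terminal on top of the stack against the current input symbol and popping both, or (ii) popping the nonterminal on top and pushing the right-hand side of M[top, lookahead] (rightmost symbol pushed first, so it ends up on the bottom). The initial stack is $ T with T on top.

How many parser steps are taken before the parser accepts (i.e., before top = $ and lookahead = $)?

9

     Stack          Input        Action
  1  $ T            b y y b d $  expand T -> S d S
  2  $ S d S        b y y b d $  expand S -> R
  3  $ S d R        b y y b d $  expand R -> b y y b
  4  $ S d b y y b  b y y b d $  match b
  5  $ S d b y y    y y b d $    match y
  6  $ S d b y      y b d $      match y
  7  $ S d b        b d $        match b
  8  $ S d          d $          match d
  9  $ S            $            expand S -> epsilon
Accept reached after 9 steps.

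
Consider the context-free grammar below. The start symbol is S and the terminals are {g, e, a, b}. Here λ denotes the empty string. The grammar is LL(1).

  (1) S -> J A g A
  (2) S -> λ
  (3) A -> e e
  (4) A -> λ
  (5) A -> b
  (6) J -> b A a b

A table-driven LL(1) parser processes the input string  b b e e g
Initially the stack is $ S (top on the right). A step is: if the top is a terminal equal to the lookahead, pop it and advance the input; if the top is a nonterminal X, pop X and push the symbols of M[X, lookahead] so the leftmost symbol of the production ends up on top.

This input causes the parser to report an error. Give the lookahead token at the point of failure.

e

step 1: stack=$ S  input=b b e e g $  — expand S -> J A g A
step 2: stack=$ A g A J  input=b b e e g $  — expand J -> b A a b
step 3: stack=$ A g A b a A b  input=b b e e g $  — match b
step 4: stack=$ A g A b a A  input=b e e g $  — expand A -> b
step 5: stack=$ A g A b a b  input=b e e g $  — match b
step 6: stack=$ A g A b a  input=e e g $  — error: top is terminal a but lookahead is e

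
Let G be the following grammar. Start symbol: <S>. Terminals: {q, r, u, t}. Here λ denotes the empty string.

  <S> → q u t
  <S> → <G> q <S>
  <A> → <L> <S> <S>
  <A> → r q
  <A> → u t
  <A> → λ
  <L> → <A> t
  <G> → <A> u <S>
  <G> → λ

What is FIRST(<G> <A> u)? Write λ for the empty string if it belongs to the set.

{r, t, u}

FIRST(<S>) = {q, r, t, u}  (via <G> q <S>)
FIRST(<A>) = {λ, r, t, u}  (via <L> <S> <S>)
FIRST(<L>) = {r, t, u}  (via <A> t)
FIRST(<G>) = {λ, r, t, u}  (via <A> u <S>)
FIRST(<G> <A> u): take FIRST of each symbol in turn, carrying on past any symbol whose FIRST contains λ; result {r, t, u}.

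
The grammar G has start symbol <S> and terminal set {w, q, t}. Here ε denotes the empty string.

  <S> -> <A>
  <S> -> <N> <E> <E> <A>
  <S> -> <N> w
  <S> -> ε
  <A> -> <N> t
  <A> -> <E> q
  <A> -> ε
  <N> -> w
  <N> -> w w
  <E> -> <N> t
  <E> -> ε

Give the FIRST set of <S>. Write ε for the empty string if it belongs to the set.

FIRST(<N>): from <N>->w we get {w}; from <N>->w w we get {w}. So FIRST(<N>) = {w}.
FIRST(<E>): from <E>-><N> t we get {w}; from <E>->ε we get {ε}. So FIRST(<E>) = {ε, w}.
FIRST(<A>): from <A>-><N> t we get {w}; from <A>-><E> q we get {q, w}; from <A>->ε we get {ε}. So FIRST(<A>) = {ε, q, w}.
FIRST(<S>): from <S>-><A> we get {ε, q, w}; from <S>-><N> <E> <E> <A> we get {w}; from <S>-><N> w we get {w}; from <S>->ε we get {ε}. So FIRST(<S>) = {ε, q, w}.

{ε, q, w}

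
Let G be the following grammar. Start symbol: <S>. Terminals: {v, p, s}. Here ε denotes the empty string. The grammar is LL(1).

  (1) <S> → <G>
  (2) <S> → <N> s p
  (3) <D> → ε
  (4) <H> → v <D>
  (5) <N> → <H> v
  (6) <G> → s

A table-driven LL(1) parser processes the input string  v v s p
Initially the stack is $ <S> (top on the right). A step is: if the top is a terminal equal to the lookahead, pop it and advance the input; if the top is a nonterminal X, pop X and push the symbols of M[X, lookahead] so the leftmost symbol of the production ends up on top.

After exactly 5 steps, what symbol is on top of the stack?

v

step 1: stack=$ <S>  input=v v s p $  — expand <S> → <N> s p
step 2: stack=$ p s <N>  input=v v s p $  — expand <N> → <H> v
step 3: stack=$ p s v <H>  input=v v s p $  — expand <H> → v <D>
step 4: stack=$ p s v <D> v  input=v v s p $  — match v
step 5: stack=$ p s v <D>  input=v s p $  — expand <D> → ε
Stack after step 5: $ p s v (top = v).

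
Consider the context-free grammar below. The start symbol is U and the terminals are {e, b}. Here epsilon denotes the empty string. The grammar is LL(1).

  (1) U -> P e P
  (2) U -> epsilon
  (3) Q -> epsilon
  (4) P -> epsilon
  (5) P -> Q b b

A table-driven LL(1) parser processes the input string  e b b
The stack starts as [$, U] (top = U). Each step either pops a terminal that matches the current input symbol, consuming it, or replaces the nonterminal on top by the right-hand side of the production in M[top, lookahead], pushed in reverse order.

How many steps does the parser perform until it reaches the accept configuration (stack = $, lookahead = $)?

     Stack    Input    Action
  1  $ U      e b b $  expand U -> P e P
  2  $ P e P  e b b $  expand P -> epsilon
  3  $ P e    e b b $  match e
  4  $ P      b b $    expand P -> Q b b
  5  $ b b Q  b b $    expand Q -> epsilon
  6  $ b b    b b $    match b
  7  $ b      b $      match b
Accept reached after 7 steps.

7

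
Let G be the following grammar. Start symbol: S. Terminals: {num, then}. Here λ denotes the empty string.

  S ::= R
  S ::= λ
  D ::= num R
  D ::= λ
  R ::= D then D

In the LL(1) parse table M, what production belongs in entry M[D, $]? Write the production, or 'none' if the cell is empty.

D ::= λ

FIRST(D) = {λ, num}
FIRST(R) = {num, then}  (via D then D)
FIRST(S) = {λ, num, then}  (via R)
FOLLOW(S) includes $ since S is the start symbol.
FOLLOW(D): in R::=D then D (occurrence 1), D is followed by then D with FIRST {then}; in R::=D then D (occurrence 2), the suffix after D is empty, so FOLLOW(D) ⊇ FOLLOW(R) = {$, then}. Thus FOLLOW(D) = {$, then}.
FOLLOW(R): in S::=R, the suffix after R is empty, so FOLLOW(R) ⊇ FOLLOW(S) = {$}; in D::=num R, the suffix after R is empty, so FOLLOW(R) ⊇ FOLLOW(D) = {$, then}. Thus FOLLOW(R) = {$, then}.
For D ::= num R: FIRST(num R) = {num}, so it goes in M[D, t] for t ∈ {num}.
For D ::= λ: FIRST(λ) = {λ}, so it goes in M[D, t] for t ∈ {}; since λ ∈ FIRST, also for every t ∈ FOLLOW(D) = {$, then}.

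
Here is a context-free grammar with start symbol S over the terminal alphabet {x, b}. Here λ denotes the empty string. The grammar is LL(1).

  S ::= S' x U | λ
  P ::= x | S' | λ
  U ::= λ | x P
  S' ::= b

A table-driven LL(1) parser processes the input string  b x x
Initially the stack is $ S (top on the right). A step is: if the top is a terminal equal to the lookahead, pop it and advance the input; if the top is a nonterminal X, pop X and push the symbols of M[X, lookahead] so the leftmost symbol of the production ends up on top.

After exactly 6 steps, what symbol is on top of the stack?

     Stack     Input    Action
  1  $ S       b x x $  expand S ::= S' x U
  2  $ U x S'  b x x $  expand S' ::= b
  3  $ U x b   b x x $  match b
  4  $ U x     x x $    match x
  5  $ U       x $      expand U ::= x P
  6  $ P x     x $      match x
Stack after step 6: $ P (top = P).

P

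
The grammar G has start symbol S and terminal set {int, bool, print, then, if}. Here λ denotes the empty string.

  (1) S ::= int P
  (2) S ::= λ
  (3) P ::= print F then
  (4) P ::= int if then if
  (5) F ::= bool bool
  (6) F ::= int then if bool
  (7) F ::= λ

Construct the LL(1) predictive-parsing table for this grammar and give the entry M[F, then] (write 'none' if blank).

FIRST(S) = {λ, int}
FIRST(P) = {int, print}
FIRST(F) = {λ, bool, int}
FOLLOW(S) includes $ since S is the start symbol.
FOLLOW(F): in P::=print F then, F is followed by then with FIRST {then}. Thus FOLLOW(F) = {then}.
For F ::= bool bool: FIRST(bool bool) = {bool}, so it goes in M[F, t] for t ∈ {bool}.
For F ::= int then if bool: FIRST(int then if bool) = {int}, so it goes in M[F, t] for t ∈ {int}.
For F ::= λ: FIRST(λ) = {λ}, so it goes in M[F, t] for t ∈ {}; since λ ∈ FIRST, also for every t ∈ FOLLOW(F) = {then}.

F ::= λ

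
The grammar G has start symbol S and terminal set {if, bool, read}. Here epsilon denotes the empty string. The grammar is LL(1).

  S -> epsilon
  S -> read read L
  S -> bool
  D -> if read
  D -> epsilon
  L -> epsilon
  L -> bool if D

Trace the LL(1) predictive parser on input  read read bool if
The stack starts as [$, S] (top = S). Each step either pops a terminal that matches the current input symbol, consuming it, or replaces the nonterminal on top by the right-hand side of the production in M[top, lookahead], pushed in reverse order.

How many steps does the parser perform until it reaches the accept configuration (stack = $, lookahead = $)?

7

     Stack          Input                Action
  1  $ S            read read bool if $  expand S -> read read L
  2  $ L read read  read read bool if $  match read
  3  $ L read       read bool if $       match read
  4  $ L            bool if $            expand L -> bool if D
  5  $ D if bool    bool if $            match bool
  6  $ D if         if $                 match if
  7  $ D            $                    expand D -> epsilon
Accept reached after 7 steps.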